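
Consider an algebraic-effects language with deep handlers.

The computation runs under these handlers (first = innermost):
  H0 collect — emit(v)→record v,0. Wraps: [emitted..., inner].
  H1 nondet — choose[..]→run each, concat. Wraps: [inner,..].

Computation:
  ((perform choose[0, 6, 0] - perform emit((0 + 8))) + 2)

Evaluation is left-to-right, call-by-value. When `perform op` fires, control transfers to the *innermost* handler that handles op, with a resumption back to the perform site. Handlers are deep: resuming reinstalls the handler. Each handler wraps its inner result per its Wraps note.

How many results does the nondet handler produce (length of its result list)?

Answer: 3

Working:
choose[0, 6, 0] @ H1
  branch[0] choose=0:
    emit(8) @ H0 ⇒ out+=8
    H0 returns [8, 2]
    H1 returns [[8, 2]]
  branch[1] choose=6:
    emit(8) @ H0 ⇒ out+=8
    H0 returns [8, 8]
    H1 returns [[8, 8]]
  branch[2] choose=0:
    emit(8) @ H0 ⇒ out+=8
    H0 returns [8, 2]
    H1 returns [[8, 2]]
= [[8, 2], [8, 8], [8, 2]]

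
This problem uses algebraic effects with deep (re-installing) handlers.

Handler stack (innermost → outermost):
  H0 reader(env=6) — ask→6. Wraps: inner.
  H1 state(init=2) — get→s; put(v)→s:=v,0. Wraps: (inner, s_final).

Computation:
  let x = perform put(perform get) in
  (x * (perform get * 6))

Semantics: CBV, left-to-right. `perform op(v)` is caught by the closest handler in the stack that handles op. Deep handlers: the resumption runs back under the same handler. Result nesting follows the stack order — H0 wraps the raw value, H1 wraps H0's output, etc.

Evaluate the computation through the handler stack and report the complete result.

Working:
get @ H1 ⇒ 2
put(2) @ H1 ⇒ s:=2
get @ H1 ⇒ 2
H0 returns 0
H1 returns (0, 2)
= (0, 2)

Answer: (0, 2)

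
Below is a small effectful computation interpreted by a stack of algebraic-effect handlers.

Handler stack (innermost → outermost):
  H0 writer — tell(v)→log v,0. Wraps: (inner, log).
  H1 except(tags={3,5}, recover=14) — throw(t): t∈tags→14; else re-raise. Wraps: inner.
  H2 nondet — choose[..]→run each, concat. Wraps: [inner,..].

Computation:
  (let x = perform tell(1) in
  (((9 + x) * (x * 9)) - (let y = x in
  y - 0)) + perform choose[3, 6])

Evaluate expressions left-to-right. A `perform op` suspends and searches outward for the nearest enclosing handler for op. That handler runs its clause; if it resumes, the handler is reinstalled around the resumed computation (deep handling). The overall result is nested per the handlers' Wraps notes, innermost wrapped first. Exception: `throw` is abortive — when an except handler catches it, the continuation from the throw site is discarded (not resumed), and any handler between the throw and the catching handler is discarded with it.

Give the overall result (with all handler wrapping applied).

Evaluation trace:
tell(1) @ H0 ⇒ log+=1
choose[3, 6] @ H2
  branch[0] choose=3:
    H0 returns (3, (1))
    H1 returns (3, (1))
    H2 returns [(3, (1))]
  branch[1] choose=6:
    H0 returns (6, (1))
    H1 returns (6, (1))
    H2 returns [(6, (1))]
= [(3, (1)), (6, (1))]

Answer: [(3, (1)), (6, (1))]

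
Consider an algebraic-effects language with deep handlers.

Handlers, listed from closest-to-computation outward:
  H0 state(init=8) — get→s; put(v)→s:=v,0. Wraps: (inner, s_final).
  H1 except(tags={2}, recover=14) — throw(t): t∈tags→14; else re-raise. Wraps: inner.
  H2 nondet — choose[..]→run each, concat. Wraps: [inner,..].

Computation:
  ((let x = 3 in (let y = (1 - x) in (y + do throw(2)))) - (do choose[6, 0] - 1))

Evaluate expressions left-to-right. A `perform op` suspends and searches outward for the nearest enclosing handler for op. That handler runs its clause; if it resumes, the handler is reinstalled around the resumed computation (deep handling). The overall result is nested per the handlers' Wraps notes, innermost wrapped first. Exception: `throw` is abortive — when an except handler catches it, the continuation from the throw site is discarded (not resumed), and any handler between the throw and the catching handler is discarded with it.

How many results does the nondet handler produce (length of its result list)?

Evaluation trace:
throw(2) @ H1 caught ⇒ 14
H2 returns [14]
= [14]

Answer: 1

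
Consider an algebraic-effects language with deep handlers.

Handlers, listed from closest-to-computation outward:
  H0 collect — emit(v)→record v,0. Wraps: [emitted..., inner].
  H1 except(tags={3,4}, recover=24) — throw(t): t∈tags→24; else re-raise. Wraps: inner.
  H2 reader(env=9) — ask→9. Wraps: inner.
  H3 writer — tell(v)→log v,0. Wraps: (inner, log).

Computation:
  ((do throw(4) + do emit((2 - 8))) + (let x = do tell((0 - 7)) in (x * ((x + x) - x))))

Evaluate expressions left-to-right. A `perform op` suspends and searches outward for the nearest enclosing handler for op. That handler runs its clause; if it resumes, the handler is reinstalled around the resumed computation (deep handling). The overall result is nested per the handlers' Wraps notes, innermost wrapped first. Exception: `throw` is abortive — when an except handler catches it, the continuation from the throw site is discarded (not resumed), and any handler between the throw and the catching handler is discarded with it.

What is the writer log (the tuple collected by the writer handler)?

Answer: ()

Step-by-step:
throw(4) @ H1 caught ⇒ 24
H2 returns 24
H3 returns (24, ())
= (24, ())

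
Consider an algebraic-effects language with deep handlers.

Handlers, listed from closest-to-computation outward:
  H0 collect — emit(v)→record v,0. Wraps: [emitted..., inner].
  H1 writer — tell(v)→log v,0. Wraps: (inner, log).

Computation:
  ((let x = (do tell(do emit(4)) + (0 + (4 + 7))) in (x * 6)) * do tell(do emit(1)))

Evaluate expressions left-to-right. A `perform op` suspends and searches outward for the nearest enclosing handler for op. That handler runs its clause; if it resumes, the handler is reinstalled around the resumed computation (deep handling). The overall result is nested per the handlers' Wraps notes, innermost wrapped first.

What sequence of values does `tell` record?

Working:
emit(4) @ H0 ⇒ out+=4
tell(0) @ H1 ⇒ log+=0
emit(1) @ H0 ⇒ out+=1
tell(0) @ H1 ⇒ log+=0
H0 returns [4, 1, 0]
H1 returns ([4, 1, 0], (0, 0))
= ([4, 1, 0], (0, 0))

Answer: (0, 0)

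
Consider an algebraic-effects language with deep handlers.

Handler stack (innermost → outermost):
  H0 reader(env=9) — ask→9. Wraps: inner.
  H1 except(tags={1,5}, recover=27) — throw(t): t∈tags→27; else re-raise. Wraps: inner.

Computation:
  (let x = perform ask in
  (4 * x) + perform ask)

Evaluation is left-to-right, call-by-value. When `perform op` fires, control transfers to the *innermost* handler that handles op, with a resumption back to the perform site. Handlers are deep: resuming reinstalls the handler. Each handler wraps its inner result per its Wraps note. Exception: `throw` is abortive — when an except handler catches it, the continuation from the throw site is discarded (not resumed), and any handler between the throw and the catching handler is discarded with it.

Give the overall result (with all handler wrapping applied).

Answer: 45

Working:
ask @ H0 ⇒ 9
ask @ H0 ⇒ 9
H0 returns 45
H1 returns 45
= 45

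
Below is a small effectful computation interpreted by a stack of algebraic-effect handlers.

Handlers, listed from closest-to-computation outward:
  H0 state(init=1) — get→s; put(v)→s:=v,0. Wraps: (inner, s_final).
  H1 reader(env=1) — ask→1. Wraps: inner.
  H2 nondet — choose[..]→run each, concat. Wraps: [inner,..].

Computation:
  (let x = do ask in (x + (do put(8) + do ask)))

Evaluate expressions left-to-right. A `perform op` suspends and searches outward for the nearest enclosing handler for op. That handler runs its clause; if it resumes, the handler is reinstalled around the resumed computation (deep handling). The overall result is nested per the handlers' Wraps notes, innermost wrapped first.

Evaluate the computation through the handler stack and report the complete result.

Evaluation trace:
ask @ H1 ⇒ 1
put(8) @ H0 ⇒ s:=8
ask @ H1 ⇒ 1
H0 returns (2, 8)
H1 returns (2, 8)
H2 returns [(2, 8)]
= [(2, 8)]

Answer: [(2, 8)]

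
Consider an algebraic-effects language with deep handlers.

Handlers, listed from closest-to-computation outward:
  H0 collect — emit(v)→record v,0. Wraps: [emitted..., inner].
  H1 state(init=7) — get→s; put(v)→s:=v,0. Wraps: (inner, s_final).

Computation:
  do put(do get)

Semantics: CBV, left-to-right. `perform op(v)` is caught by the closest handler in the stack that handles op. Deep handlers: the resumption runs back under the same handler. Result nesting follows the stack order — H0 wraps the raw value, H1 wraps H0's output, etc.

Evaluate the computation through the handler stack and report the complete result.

Answer: ([0], 7)

Step-by-step:
get @ H1 ⇒ 7
put(7) @ H1 ⇒ s:=7
H0 returns [0]
H1 returns ([0], 7)
= ([0], 7)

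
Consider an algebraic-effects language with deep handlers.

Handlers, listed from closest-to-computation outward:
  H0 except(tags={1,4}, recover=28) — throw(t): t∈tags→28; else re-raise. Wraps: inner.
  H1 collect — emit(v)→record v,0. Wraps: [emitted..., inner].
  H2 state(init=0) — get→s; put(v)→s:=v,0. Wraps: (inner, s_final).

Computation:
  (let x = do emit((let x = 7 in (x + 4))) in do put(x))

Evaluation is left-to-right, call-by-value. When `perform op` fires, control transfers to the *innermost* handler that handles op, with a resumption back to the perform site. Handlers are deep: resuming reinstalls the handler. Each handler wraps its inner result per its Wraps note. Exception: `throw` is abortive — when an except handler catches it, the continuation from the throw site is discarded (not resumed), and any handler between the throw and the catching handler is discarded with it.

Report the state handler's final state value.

Answer: 0

Step-by-step:
emit(11) @ H1 ⇒ out+=11
put(0) @ H2 ⇒ s:=0
H0 returns 0
H1 returns [11, 0]
H2 returns ([11, 0], 0)
= ([11, 0], 0)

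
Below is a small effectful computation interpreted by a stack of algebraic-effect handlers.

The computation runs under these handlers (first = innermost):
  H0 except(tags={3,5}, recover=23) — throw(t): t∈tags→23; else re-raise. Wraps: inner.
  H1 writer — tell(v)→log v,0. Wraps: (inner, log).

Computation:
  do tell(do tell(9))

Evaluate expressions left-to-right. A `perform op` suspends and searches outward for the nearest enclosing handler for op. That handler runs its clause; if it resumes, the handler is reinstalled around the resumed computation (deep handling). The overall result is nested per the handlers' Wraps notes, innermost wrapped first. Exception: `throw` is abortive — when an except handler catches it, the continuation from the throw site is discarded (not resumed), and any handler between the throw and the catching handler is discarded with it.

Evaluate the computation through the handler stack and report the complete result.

Evaluation trace:
tell(9) @ H1 ⇒ log+=9
tell(0) @ H1 ⇒ log+=0
H0 returns 0
H1 returns (0, (9, 0))
= (0, (9, 0))

Answer: (0, (9, 0))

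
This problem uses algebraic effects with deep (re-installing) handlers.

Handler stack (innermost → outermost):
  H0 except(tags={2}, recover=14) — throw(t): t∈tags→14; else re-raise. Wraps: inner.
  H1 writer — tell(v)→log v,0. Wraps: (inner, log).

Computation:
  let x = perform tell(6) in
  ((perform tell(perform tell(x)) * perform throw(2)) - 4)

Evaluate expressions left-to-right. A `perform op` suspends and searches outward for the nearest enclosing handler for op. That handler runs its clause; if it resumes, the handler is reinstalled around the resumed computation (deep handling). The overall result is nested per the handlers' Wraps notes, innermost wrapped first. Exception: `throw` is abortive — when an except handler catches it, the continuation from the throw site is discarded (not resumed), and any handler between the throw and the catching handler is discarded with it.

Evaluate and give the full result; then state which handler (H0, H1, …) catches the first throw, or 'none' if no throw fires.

Answer: (14, (6, 0, 0)) ; first throw caught by: H0

Evaluation trace:
tell(6) @ H1 ⇒ log+=6
tell(0) @ H1 ⇒ log+=0
tell(0) @ H1 ⇒ log+=0
throw(2) @ H0 caught ⇒ 14
H1 returns (14, (6, 0, 0))
= (14, (6, 0, 0))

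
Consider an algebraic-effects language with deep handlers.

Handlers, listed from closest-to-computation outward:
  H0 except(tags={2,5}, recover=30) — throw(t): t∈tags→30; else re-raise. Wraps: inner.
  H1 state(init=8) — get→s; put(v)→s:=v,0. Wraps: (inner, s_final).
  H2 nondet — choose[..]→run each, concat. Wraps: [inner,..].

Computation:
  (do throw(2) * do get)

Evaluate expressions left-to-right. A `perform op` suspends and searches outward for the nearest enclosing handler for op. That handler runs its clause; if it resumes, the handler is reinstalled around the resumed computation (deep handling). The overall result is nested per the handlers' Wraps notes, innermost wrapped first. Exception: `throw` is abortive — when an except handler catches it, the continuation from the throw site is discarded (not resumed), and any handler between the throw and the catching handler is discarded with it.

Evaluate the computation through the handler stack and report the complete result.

Answer: [(30, 8)]

Step-by-step:
throw(2) @ H0 caught ⇒ 30
H1 returns (30, 8)
H2 returns [(30, 8)]
= [(30, 8)]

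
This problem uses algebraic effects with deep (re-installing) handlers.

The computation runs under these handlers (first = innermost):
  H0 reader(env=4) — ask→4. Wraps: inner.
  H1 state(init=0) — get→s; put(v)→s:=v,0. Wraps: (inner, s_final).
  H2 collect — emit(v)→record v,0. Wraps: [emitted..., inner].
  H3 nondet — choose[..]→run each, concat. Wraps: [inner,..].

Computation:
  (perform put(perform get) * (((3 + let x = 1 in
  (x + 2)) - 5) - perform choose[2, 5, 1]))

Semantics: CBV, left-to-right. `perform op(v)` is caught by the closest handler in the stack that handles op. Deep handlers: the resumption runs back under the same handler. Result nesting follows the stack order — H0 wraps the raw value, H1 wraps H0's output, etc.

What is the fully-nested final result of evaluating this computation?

Working:
get @ H1 ⇒ 0
put(0) @ H1 ⇒ s:=0
choose[2, 5, 1] @ H3
  branch[0] choose=2:
    H0 returns 0
    H1 returns (0, 0)
    H2 returns [(0, 0)]
    H3 returns [[(0, 0)]]
  branch[1] choose=5:
    H0 returns 0
    H1 returns (0, 0)
    H2 returns [(0, 0)]
    H3 returns [[(0, 0)]]
  branch[2] choose=1:
    H0 returns 0
    H1 returns (0, 0)
    H2 returns [(0, 0)]
    H3 returns [[(0, 0)]]
= [[(0, 0)], [(0, 0)], [(0, 0)]]

Answer: [[(0, 0)], [(0, 0)], [(0, 0)]]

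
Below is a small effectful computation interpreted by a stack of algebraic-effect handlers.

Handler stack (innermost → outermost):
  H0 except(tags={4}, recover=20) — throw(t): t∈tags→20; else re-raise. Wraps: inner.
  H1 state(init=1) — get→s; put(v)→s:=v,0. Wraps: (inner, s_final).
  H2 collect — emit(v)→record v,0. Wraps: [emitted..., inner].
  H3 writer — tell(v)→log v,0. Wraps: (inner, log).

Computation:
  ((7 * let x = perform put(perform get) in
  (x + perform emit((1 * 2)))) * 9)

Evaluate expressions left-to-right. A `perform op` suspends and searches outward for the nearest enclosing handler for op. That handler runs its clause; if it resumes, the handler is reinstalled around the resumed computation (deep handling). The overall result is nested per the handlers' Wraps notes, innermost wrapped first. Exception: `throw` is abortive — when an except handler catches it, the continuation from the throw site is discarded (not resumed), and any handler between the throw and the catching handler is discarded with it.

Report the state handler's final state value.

Answer: 1

Evaluation trace:
get @ H1 ⇒ 1
put(1) @ H1 ⇒ s:=1
emit(2) @ H2 ⇒ out+=2
H0 returns 0
H1 returns (0, 1)
H2 returns [2, (0, 1)]
H3 returns ([2, (0, 1)], ())
= ([2, (0, 1)], ())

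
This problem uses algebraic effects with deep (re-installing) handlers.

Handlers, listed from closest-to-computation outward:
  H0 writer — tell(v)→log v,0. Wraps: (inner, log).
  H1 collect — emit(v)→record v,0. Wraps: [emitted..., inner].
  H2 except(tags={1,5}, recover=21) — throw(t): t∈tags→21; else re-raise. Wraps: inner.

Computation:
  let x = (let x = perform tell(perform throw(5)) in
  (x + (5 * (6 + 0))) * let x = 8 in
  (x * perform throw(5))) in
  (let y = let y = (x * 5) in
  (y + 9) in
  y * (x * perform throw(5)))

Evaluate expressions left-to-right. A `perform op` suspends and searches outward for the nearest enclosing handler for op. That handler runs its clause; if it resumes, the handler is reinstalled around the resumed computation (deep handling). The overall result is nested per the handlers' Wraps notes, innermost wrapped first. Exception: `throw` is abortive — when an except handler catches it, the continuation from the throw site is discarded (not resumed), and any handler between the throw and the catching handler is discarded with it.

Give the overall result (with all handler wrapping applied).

Answer: 21

Evaluation trace:
throw(5) @ H2 caught ⇒ 21
= 21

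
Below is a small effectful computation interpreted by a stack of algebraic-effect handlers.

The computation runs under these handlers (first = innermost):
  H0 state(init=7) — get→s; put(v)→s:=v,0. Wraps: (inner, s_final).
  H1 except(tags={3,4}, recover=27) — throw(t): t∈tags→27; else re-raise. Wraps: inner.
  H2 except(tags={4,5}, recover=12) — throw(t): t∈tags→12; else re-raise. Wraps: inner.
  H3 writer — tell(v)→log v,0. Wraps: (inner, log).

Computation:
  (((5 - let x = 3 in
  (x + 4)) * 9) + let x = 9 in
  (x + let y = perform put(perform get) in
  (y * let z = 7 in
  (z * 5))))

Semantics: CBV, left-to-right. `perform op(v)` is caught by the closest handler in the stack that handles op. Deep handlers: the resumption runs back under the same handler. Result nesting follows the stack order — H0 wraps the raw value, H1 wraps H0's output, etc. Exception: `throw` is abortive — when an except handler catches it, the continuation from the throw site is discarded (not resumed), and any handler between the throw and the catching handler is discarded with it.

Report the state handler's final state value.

Answer: 7

Evaluation trace:
get @ H0 ⇒ 7
put(7) @ H0 ⇒ s:=7
H0 returns (-9, 7)
H1 returns (-9, 7)
H2 returns (-9, 7)
H3 returns ((-9, 7), ())
= ((-9, 7), ())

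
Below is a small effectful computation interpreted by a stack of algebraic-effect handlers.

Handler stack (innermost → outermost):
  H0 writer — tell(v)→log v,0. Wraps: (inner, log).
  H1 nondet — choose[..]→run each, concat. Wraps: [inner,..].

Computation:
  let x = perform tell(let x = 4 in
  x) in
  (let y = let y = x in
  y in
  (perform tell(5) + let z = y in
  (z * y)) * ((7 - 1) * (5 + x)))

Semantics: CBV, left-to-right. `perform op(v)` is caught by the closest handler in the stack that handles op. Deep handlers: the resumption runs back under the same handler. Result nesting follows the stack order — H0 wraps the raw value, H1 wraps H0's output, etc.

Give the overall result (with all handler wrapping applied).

Step-by-step:
tell(4) @ H0 ⇒ log+=4
tell(5) @ H0 ⇒ log+=5
H0 returns (0, (4, 5))
H1 returns [(0, (4, 5))]
= [(0, (4, 5))]

Answer: [(0, (4, 5))]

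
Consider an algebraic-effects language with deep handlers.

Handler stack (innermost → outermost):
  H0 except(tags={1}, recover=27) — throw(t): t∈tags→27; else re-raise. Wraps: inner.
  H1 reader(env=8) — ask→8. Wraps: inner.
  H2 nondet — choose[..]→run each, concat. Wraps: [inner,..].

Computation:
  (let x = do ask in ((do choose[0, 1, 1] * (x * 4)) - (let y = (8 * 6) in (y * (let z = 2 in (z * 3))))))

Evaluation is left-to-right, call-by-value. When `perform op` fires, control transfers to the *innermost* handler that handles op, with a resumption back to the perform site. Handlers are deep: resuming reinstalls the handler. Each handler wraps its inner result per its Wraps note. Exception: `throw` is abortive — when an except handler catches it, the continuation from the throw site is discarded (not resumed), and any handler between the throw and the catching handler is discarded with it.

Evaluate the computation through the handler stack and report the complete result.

Answer: [-288, -256, -256]

Working:
ask @ H1 ⇒ 8
choose[0, 1, 1] @ H2
  branch[0] choose=0:
    H0 returns -288
    H1 returns -288
    H2 returns [-288]
  branch[1] choose=1:
    H0 returns -256
    H1 returns -256
    H2 returns [-256]
  branch[2] choose=1:
    H0 returns -256
    H1 returns -256
    H2 returns [-256]
= [-288, -256, -256]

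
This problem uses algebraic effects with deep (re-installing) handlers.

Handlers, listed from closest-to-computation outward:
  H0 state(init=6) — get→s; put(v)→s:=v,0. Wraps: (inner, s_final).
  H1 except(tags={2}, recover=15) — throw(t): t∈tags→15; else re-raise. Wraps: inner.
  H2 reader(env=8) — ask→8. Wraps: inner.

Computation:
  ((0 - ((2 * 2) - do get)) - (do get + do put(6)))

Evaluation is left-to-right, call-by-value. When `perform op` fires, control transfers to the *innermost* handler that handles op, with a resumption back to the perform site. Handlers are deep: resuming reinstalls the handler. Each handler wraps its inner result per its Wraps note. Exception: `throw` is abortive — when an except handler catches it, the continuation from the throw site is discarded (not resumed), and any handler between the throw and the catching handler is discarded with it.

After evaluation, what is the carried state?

Answer: 6

Evaluation trace:
get @ H0 ⇒ 6
get @ H0 ⇒ 6
put(6) @ H0 ⇒ s:=6
H0 returns (-4, 6)
H1 returns (-4, 6)
H2 returns (-4, 6)
= (-4, 6)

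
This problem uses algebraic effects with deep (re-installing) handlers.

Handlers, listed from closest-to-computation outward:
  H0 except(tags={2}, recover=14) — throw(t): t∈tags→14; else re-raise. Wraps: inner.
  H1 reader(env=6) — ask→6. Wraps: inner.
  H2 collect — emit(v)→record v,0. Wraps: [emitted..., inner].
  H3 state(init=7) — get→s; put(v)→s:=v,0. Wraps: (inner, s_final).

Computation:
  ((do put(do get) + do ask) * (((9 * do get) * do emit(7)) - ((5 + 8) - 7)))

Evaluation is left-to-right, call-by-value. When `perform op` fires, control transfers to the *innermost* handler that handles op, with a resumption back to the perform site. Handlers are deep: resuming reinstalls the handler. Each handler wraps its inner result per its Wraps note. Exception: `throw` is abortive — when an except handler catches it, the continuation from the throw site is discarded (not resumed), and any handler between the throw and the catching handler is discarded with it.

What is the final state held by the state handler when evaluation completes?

Answer: 7

Working:
get @ H3 ⇒ 7
put(7) @ H3 ⇒ s:=7
ask @ H1 ⇒ 6
get @ H3 ⇒ 7
emit(7) @ H2 ⇒ out+=7
H0 returns -36
H1 returns -36
H2 returns [7, -36]
H3 returns ([7, -36], 7)
= ([7, -36], 7)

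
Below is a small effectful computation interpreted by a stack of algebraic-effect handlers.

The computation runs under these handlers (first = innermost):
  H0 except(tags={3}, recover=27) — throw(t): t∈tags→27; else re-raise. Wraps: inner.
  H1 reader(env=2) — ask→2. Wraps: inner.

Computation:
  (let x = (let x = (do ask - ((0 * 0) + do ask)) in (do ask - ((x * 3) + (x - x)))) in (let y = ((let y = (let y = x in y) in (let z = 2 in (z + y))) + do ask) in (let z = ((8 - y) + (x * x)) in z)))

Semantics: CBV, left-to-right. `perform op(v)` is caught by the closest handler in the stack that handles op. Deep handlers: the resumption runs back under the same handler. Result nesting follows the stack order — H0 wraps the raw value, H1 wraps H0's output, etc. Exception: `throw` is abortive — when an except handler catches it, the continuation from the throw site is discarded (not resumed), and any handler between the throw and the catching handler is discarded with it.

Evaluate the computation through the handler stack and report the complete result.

Answer: 6

Working:
ask @ H1 ⇒ 2
ask @ H1 ⇒ 2
ask @ H1 ⇒ 2
ask @ H1 ⇒ 2
H0 returns 6
H1 returns 6
= 6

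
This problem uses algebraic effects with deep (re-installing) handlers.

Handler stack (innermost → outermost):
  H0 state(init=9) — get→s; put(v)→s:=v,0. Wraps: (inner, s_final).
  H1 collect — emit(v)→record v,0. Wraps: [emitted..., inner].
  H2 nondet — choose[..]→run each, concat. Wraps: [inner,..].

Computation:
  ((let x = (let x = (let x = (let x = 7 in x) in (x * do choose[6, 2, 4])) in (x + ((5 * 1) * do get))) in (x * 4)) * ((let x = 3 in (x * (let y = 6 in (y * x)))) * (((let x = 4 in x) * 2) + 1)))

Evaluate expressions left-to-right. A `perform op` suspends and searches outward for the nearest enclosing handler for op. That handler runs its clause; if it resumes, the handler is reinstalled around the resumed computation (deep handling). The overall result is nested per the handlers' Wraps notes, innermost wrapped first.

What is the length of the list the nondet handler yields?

Working:
choose[6, 2, 4] @ H2
  branch[0] choose=6:
    get @ H0 ⇒ 9
    H0 returns (169128, 9)
    H1 returns [(169128, 9)]
    H2 returns [[(169128, 9)]]
  branch[1] choose=2:
    get @ H0 ⇒ 9
    H0 returns (114696, 9)
    H1 returns [(114696, 9)]
    H2 returns [[(114696, 9)]]
  branch[2] choose=4:
    get @ H0 ⇒ 9
    H0 returns (141912, 9)
    H1 returns [(141912, 9)]
    H2 returns [[(141912, 9)]]
= [[(169128, 9)], [(114696, 9)], [(141912, 9)]]

Answer: 3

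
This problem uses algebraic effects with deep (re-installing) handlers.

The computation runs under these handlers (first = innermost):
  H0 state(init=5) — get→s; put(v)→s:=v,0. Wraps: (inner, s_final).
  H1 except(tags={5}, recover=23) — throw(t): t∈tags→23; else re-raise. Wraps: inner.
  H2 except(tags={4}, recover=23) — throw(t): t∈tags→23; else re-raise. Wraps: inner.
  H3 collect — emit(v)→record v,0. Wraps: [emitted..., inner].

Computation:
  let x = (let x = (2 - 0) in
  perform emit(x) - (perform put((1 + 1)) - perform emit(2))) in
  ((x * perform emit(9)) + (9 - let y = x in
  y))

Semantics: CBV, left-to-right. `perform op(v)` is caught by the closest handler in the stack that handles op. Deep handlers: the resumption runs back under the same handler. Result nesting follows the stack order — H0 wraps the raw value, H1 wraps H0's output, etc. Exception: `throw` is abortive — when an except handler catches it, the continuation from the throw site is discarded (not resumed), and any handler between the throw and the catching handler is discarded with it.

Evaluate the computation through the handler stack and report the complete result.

Answer: [2, 2, 9, (9, 2)]

Evaluation trace:
emit(2) @ H3 ⇒ out+=2
put(2) @ H0 ⇒ s:=2
emit(2) @ H3 ⇒ out+=2
emit(9) @ H3 ⇒ out+=9
H0 returns (9, 2)
H1 returns (9, 2)
H2 returns (9, 2)
H3 returns [2, 2, 9, (9, 2)]
= [2, 2, 9, (9, 2)]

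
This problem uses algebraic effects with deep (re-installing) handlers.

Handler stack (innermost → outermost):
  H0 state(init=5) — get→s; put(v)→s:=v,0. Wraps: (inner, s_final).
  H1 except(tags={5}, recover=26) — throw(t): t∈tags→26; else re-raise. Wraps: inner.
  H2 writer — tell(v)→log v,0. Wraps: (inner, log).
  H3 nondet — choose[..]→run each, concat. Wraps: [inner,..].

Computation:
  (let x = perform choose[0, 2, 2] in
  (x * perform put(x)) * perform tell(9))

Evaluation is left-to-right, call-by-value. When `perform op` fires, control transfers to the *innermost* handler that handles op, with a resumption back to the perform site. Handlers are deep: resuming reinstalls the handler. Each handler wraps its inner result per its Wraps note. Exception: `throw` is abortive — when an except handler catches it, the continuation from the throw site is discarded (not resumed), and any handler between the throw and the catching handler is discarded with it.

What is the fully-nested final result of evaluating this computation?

Answer: [((0, 0), (9)), ((0, 2), (9)), ((0, 2), (9))]

Working:
choose[0, 2, 2] @ H3
  branch[0] choose=0:
    put(0) @ H0 ⇒ s:=0
    tell(9) @ H2 ⇒ log+=9
    H0 returns (0, 0)
    H1 returns (0, 0)
    H2 returns ((0, 0), (9))
    H3 returns [((0, 0), (9))]
  branch[1] choose=2:
    put(2) @ H0 ⇒ s:=2
    tell(9) @ H2 ⇒ log+=9
    H0 returns (0, 2)
    H1 returns (0, 2)
    H2 returns ((0, 2), (9))
    H3 returns [((0, 2), (9))]
  branch[2] choose=2:
    put(2) @ H0 ⇒ s:=2
    tell(9) @ H2 ⇒ log+=9
    H0 returns (0, 2)
    H1 returns (0, 2)
    H2 returns ((0, 2), (9))
    H3 returns [((0, 2), (9))]
= [((0, 0), (9)), ((0, 2), (9)), ((0, 2), (9))]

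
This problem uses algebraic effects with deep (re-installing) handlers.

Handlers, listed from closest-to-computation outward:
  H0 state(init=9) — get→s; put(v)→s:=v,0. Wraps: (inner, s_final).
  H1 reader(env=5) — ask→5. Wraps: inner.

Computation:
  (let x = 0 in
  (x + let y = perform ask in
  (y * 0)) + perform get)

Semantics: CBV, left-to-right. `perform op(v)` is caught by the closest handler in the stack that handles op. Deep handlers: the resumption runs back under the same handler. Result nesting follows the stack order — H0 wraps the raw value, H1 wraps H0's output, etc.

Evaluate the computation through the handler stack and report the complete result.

Step-by-step:
ask @ H1 ⇒ 5
get @ H0 ⇒ 9
H0 returns (9, 9)
H1 returns (9, 9)
= (9, 9)

Answer: (9, 9)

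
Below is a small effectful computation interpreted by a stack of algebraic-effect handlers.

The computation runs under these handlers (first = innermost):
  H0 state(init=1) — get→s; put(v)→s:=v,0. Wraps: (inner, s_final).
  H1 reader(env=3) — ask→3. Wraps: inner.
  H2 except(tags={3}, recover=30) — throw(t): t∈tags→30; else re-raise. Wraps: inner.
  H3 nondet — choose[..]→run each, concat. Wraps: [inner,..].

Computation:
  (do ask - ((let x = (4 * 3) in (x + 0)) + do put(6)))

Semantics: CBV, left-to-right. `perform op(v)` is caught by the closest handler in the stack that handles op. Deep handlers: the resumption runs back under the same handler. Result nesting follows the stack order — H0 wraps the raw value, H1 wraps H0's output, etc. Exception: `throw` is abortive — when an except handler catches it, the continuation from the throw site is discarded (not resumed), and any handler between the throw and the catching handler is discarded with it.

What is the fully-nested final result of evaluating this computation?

Evaluation trace:
ask @ H1 ⇒ 3
put(6) @ H0 ⇒ s:=6
H0 returns (-9, 6)
H1 returns (-9, 6)
H2 returns (-9, 6)
H3 returns [(-9, 6)]
= [(-9, 6)]

Answer: [(-9, 6)]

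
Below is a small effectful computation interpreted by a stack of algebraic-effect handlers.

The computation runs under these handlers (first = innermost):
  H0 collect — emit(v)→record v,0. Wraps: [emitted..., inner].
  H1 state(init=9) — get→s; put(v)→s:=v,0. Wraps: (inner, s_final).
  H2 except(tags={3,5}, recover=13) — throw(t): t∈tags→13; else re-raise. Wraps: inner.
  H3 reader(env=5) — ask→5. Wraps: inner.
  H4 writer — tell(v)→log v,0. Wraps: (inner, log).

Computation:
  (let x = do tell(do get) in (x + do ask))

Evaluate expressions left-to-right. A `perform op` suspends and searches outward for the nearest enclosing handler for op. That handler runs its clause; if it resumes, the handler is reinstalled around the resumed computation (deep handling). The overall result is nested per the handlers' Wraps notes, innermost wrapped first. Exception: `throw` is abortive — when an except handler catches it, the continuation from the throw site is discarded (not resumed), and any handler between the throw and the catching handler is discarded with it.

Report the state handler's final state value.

Answer: 9

Working:
get @ H1 ⇒ 9
tell(9) @ H4 ⇒ log+=9
ask @ H3 ⇒ 5
H0 returns [5]
H1 returns ([5], 9)
H2 returns ([5], 9)
H3 returns ([5], 9)
H4 returns (([5], 9), (9))
= (([5], 9), (9))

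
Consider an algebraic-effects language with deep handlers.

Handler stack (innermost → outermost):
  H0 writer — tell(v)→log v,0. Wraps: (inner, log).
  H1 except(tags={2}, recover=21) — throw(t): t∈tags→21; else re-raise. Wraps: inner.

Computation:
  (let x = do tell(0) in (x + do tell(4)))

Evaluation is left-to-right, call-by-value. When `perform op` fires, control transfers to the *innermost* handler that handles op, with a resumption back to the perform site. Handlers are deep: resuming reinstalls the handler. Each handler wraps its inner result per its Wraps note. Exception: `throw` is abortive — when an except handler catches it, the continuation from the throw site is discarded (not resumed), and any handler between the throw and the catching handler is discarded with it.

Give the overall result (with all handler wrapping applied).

Evaluation trace:
tell(0) @ H0 ⇒ log+=0
tell(4) @ H0 ⇒ log+=4
H0 returns (0, (0, 4))
H1 returns (0, (0, 4))
= (0, (0, 4))

Answer: (0, (0, 4))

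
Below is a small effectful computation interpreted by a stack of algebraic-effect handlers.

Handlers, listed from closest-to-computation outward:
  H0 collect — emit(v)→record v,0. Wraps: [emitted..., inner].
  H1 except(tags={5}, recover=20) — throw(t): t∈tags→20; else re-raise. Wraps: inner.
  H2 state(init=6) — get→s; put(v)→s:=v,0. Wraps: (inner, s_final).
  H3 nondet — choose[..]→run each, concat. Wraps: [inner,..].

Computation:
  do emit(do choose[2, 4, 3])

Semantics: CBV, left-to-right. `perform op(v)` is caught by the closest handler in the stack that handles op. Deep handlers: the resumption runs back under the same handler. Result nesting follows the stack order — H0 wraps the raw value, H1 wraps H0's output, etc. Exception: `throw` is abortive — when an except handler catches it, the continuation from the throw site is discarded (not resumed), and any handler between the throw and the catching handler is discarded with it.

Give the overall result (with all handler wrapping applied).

Working:
choose[2, 4, 3] @ H3
  branch[0] choose=2:
    emit(2) @ H0 ⇒ out+=2
    H0 returns [2, 0]
    H1 returns [2, 0]
    H2 returns ([2, 0], 6)
    H3 returns [([2, 0], 6)]
  branch[1] choose=4:
    emit(4) @ H0 ⇒ out+=4
    H0 returns [4, 0]
    H1 returns [4, 0]
    H2 returns ([4, 0], 6)
    H3 returns [([4, 0], 6)]
  branch[2] choose=3:
    emit(3) @ H0 ⇒ out+=3
    H0 returns [3, 0]
    H1 returns [3, 0]
    H2 returns ([3, 0], 6)
    H3 returns [([3, 0], 6)]
= [([2, 0], 6), ([4, 0], 6), ([3, 0], 6)]

Answer: [([2, 0], 6), ([4, 0], 6), ([3, 0], 6)]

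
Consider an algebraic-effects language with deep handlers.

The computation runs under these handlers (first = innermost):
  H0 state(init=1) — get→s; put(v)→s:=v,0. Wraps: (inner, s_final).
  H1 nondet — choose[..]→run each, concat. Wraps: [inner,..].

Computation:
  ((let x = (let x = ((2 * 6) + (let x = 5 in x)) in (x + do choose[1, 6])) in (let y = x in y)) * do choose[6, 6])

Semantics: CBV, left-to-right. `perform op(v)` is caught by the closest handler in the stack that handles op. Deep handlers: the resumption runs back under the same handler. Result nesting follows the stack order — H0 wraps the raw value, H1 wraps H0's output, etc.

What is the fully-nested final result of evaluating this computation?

Evaluation trace:
choose[1, 6] @ H1
  branch[0] choose=1:
    choose[6, 6] @ H1
      branch[0] choose=6:
        H0 returns (108, 1)
        H1 returns [(108, 1)]
      branch[1] choose=6:
        H0 returns (108, 1)
        H1 returns [(108, 1)]
  branch[1] choose=6:
    choose[6, 6] @ H1
      branch[0] choose=6:
        H0 returns (138, 1)
        H1 returns [(138, 1)]
      branch[1] choose=6:
        H0 returns (138, 1)
        H1 returns [(138, 1)]
= [(108, 1), (108, 1), (138, 1), (138, 1)]

Answer: [(108, 1), (108, 1), (138, 1), (138, 1)]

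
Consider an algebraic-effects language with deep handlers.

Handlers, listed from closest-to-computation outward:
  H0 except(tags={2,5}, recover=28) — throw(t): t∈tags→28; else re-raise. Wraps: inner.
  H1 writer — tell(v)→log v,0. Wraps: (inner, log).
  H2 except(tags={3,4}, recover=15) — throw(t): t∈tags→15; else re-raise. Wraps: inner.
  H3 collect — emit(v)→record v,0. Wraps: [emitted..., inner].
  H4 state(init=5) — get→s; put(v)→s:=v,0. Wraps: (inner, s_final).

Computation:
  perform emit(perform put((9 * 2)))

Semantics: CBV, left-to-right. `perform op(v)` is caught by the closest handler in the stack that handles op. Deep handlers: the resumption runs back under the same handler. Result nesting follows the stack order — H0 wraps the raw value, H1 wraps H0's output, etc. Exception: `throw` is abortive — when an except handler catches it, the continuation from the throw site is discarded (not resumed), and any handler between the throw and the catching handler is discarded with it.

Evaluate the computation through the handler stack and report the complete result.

Answer: ([0, (0, ())], 18)

Step-by-step:
put(18) @ H4 ⇒ s:=18
emit(0) @ H3 ⇒ out+=0
H0 returns 0
H1 returns (0, ())
H2 returns (0, ())
H3 returns [0, (0, ())]
H4 returns ([0, (0, ())], 18)
= ([0, (0, ())], 18)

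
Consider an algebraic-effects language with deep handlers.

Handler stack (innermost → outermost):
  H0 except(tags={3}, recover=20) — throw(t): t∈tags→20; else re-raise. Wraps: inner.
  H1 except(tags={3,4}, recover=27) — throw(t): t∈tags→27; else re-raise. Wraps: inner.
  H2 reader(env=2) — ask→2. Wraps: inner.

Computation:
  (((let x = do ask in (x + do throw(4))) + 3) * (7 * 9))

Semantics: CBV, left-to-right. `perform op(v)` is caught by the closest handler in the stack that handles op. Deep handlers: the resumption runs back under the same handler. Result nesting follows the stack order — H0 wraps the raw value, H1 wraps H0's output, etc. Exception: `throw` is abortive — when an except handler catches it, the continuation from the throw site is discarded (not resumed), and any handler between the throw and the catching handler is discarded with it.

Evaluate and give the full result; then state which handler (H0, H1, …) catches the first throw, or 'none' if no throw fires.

Evaluation trace:
ask @ H2 ⇒ 2
throw(4) @ H0 re-raised
throw(4) @ H1 caught ⇒ 27
H2 returns 27
= 27

Answer: 27 ; first throw caught by: H1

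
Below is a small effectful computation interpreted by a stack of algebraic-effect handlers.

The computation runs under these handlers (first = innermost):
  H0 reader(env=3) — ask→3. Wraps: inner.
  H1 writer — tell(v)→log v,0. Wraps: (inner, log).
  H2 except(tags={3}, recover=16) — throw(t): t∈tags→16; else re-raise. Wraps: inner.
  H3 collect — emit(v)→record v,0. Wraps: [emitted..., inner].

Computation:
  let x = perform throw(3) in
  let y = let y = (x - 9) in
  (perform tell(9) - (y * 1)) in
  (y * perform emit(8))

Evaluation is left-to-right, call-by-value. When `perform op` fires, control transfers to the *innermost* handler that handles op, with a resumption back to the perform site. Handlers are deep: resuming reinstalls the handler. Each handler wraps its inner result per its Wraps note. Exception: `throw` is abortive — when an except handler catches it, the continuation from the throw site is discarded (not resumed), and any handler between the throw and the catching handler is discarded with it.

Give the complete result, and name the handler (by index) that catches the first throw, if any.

Evaluation trace:
throw(3) @ H2 caught ⇒ 16
H3 returns [16]
= [16]

Answer: [16] ; first throw caught by: H2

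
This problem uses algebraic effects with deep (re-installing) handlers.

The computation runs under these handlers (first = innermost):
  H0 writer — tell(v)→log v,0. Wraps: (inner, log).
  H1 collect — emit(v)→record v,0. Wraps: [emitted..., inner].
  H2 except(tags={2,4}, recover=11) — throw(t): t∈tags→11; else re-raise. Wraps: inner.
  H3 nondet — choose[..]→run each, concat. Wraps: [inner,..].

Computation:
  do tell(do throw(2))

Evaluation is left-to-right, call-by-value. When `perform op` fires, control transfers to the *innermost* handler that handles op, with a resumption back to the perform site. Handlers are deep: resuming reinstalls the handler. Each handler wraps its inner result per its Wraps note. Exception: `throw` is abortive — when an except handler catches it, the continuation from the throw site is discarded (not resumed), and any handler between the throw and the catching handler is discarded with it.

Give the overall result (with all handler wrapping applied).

Answer: [11]

Step-by-step:
throw(2) @ H2 caught ⇒ 11
H3 returns [11]
= [11]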